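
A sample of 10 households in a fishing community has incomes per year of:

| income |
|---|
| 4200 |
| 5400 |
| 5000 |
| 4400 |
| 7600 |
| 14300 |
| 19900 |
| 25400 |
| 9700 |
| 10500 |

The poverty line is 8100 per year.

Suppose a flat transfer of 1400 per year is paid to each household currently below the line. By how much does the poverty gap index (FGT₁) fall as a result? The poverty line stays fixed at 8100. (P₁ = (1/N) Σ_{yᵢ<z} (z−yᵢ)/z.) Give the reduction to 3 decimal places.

0.075

Before: below the line — 4200, 4400, 5000, 5400, 7600; poverty gap index (FGT₁) = 0.17160.
After the 1400 transfer: below the line — 5600, 5800, 6400, 6800; poverty gap index (FGT₁) = 0.09630.
Reduction = 0.17160 − 0.09630 = 0.075.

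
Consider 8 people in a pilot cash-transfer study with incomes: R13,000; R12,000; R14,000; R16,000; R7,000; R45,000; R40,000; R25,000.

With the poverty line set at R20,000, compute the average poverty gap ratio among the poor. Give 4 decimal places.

0.3800

Below z: R7,000, R12,000, R13,000, R14,000, R16,000 (q = 5 of N = 8).
Shortfall ratios (z−y)/z: 0.6500, 0.4000, 0.3500, 0.3000, 0.2000; sum = 1.900000.
I averages over the q = 5 poor units only: 1.900000 / 5 = 0.3800.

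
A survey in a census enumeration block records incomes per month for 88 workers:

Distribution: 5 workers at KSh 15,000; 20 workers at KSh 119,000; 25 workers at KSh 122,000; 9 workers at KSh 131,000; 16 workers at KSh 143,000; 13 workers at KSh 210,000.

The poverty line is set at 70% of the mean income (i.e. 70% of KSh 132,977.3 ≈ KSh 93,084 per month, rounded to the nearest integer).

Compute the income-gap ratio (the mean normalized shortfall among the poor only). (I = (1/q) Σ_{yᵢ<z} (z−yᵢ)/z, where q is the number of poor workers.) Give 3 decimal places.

Below z: 5×KSh 15,000 (q = 5 of N = 88).
Relative gaps: 0.8389 (×5); sum = 4.194276.
The income-gap ratio divides by q (the poor only): 4.194276 / 5 = 0.839.

0.839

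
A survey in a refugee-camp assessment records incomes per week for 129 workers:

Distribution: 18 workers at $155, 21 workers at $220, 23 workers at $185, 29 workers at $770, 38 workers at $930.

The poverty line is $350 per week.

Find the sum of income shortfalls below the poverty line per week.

Below z: 18×$155, 23×$185, 21×$220 (q = 62 of N = 129).
Individual gaps: 18×(350−155) = 3510; 23×(350−185) = 3795; 21×(350−220) = 2730.
Aggregate gap = $10,035.

$10,035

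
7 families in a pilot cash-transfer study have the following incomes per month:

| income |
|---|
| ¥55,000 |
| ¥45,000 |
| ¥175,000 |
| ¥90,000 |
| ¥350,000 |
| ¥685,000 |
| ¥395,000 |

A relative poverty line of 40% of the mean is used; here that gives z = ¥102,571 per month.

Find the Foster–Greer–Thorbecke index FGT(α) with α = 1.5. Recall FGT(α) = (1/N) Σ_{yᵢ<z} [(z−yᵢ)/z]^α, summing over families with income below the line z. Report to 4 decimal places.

Poor units: ¥45,000, ¥55,000, ¥90,000 (q = 3 of N = 7).
Shortfall ratios: (102571−45000)/102571 = 0.5613; (102571−55000)/102571 = 0.4638; (102571−90000)/102571 = 0.1226.
Raised to α = 1.5: 0.42050; 0.31585; 0.04291.
Sum = 0.779256; FGT(1.5) = 0.779256 / 7 = 0.1113.

0.1113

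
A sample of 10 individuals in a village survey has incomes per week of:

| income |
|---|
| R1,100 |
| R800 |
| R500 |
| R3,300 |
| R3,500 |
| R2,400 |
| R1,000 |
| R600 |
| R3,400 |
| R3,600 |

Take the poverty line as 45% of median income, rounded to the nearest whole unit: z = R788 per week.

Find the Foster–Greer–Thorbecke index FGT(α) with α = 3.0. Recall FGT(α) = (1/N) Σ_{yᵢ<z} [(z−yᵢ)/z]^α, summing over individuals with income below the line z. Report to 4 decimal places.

0.0062

Below z: R500, R600 (q = 2 of N = 10).
Shortfall ratios: (788−500)/788 = 0.3655; (788−600)/788 = 0.2386.
Raised to α = 3.0: 0.04882; 0.01358.
Sum = 0.062400; FGT(3.0) = 0.062400 / 10 = 0.0062.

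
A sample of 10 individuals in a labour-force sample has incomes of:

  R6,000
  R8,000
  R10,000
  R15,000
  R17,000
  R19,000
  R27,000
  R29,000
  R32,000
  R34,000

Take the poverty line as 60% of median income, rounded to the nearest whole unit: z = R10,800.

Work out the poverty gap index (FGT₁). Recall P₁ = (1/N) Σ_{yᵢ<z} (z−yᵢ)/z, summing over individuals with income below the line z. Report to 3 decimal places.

0.078

Incomes under z: R6,000, R8,000, R10,000 (q = 3 of N = 10).
Gap ratios (z−y)/z: (10800−6000)/10800 = 0.4444; (10800−8000)/10800 = 0.2593; (10800−10000)/10800 = 0.0741.
Σ = 0.777778. Dividing by the full population N = 10 gives P₁ = 0.078.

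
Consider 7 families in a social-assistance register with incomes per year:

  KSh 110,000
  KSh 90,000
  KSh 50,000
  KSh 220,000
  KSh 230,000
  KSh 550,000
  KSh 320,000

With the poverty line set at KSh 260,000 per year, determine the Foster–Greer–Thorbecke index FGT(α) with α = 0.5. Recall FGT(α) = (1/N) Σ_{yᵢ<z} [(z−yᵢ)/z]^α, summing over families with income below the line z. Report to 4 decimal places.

0.4570

Poor units: KSh 50,000, KSh 90,000, KSh 110,000, KSh 220,000, KSh 230,000 (q = 5 of N = 7).
Normalized shortfalls: (260000−50000)/260000 = 0.8077; (260000−90000)/260000 = 0.6538; (260000−110000)/260000 = 0.5769; (260000−220000)/260000 = 0.1538; (260000−230000)/260000 = 0.1154.
Raised to α = 0.5: 0.89872; 0.80861; 0.75955; 0.39223; 0.33968.
Sum = 3.198794; FGT(0.5) = 3.198794 / 7 = 0.4570.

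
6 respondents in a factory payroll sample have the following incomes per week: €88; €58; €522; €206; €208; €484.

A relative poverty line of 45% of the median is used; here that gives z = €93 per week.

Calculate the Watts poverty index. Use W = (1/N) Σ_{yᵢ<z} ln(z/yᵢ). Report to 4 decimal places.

Incomes under z: €58, €88 (q = 2 of N = 6).
ln(z/y) terms: ln(93/58) = 0.4722; ln(93/88) = 0.0553.
W = 0.527419 / 6 = 0.0879.

0.0879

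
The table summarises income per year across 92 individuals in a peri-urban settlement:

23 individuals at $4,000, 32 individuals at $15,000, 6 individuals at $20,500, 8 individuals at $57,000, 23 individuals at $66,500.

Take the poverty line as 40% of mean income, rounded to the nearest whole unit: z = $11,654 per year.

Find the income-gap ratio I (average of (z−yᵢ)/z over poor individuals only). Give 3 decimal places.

Below z: 23×$4,000 (q = 23 of N = 92).
Shortfall ratios (z−y)/z: 0.6568 (×23); sum = 15.105715.
The income-gap ratio divides by q (the poor only): 15.105715 / 23 = 0.657.

0.657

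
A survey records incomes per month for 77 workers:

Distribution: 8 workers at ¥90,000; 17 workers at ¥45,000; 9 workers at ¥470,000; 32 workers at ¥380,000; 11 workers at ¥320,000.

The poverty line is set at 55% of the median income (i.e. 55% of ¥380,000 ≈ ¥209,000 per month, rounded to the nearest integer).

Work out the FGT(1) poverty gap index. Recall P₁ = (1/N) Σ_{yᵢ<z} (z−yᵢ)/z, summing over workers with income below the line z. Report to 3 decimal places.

Below z: 17×¥45,000, 8×¥90,000 (q = 25 of N = 77).
Relative gaps: (209000−45000)/209000 = 0.7847 (×17); (209000−90000)/209000 = 0.5694 (×8).
Sum of shortfalls = 17.894737; P₁ averages over all N: 17.894737 / 77 = 0.232.

0.232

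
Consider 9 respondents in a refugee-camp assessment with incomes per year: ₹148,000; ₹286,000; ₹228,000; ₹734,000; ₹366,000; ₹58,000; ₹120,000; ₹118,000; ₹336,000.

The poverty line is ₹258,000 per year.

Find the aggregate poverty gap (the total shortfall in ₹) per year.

Below z: ₹58,000, ₹118,000, ₹120,000, ₹148,000, ₹228,000 (q = 5 of N = 9).
Individual gaps: 258000−58000 = 200000; 258000−118000 = 140000; 258000−120000 = 138000; 258000−148000 = 110000; 258000−228000 = 30000.
Aggregate gap = ₹618,000.

₹618,000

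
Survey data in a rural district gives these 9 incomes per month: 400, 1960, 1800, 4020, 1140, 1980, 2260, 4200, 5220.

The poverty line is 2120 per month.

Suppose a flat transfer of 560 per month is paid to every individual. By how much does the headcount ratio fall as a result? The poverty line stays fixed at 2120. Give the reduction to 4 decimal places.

0.3333

Before: below the line — 400, 1140, 1800, 1960, 1980; headcount ratio = 0.555556.
After the 560 transfer: below the line — 960, 1700; headcount ratio = 0.222222.
Reduction = 0.555556 − 0.222222 = 0.3333.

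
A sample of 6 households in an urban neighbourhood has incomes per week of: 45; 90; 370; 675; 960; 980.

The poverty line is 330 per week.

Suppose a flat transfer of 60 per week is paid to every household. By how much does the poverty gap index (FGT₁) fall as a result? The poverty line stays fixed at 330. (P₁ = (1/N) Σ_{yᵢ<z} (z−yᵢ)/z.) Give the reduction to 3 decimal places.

Before: below the line — 45, 90; poverty gap index (FGT₁) = 0.26515.
After the 60 transfer: below the line — 105, 150; poverty gap index (FGT₁) = 0.20455.
Reduction = 0.26515 − 0.20455 = 0.061.

0.061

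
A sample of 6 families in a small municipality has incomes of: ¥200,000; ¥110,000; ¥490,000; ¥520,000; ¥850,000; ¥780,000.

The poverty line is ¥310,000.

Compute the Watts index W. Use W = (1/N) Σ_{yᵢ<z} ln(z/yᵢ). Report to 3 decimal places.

0.246

Incomes under z: ¥110,000, ¥200,000 (q = 2 of N = 6).
Log gaps: ln(310000/110000) = 1.0361; ln(310000/200000) = 0.4383.
W = 1.474347 / 6 = 0.246.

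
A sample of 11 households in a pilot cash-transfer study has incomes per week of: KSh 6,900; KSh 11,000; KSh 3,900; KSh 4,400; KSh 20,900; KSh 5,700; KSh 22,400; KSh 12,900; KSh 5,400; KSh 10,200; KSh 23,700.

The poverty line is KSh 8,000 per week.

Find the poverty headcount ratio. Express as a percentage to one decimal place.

5 of the 11 households have income below KSh 8,000.
H = 5/11 = 45.5%.

45.5%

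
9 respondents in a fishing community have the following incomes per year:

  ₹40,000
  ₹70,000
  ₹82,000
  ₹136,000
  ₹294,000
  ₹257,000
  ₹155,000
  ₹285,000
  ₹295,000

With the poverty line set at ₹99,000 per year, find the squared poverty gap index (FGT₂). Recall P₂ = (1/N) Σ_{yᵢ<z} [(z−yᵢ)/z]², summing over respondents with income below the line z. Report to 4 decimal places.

0.0523

Below z: ₹40,000, ₹70,000, ₹82,000 (q = 3 of N = 9).
Shortfall ratios: (99000−40000)/99000 = 0.5960; (99000−70000)/99000 = 0.2929; (99000−82000)/99000 = 0.1717.
Squared: 0.3552; 0.0858; 0.0295.
Sum = 0.470462; P₂ = 0.470462 / 9 = 0.0523.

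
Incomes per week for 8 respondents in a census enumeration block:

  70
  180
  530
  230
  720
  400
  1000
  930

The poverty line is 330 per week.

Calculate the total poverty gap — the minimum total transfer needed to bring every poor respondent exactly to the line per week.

510

Incomes under z: 70, 180, 230 (q = 3 of N = 8).
Individual gaps: 330−70 = 260; 330−180 = 150; 330−230 = 100.
Aggregate gap = 510.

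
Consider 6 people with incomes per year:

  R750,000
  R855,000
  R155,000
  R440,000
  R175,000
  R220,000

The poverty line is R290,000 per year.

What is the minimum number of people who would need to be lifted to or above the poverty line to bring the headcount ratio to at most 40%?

1

Currently q = 3 of N = 6 are below the line (H = 0.500).
A headcount ratio of at most 40% allows at most ⌊0.40 × 6⌋ = 2 poor people.
So at least 3 − 2 = 1 must be lifted.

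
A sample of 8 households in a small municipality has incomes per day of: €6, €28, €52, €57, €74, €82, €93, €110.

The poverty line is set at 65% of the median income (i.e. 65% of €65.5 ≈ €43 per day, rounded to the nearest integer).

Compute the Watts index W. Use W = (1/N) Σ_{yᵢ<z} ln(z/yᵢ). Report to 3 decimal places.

0.300

Poor units: €6, €28 (q = 2 of N = 8).
Log gaps: ln(43/6) = 1.9694; ln(43/28) = 0.4290.
W = 2.398436 / 8 = 0.300.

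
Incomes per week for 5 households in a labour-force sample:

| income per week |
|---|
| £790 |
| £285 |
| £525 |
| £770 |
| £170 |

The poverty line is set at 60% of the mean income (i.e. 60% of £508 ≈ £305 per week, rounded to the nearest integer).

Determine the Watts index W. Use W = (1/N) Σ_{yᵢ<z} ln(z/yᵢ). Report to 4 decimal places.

Below the line: £170, £285 (q = 2 of N = 5).
Log shortfalls: ln(305/170) = 0.5845; ln(305/285) = 0.0678.
W = 0.652336 / 5 = 0.1305.

0.1305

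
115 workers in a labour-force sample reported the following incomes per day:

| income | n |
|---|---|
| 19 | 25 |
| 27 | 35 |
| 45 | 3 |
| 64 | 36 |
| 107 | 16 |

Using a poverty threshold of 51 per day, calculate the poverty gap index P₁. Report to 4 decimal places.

Below z: 25×19, 35×27, 3×45 (q = 63 of N = 115).
Gap ratios (z−y)/z: (51−19)/51 = 0.6275 (×25); (51−27)/51 = 0.4706 (×35); (51−45)/51 = 0.1176 (×3).
Sum of shortfalls = 32.509804; P₁ averages over all N: 32.509804 / 115 = 0.2827.

0.2827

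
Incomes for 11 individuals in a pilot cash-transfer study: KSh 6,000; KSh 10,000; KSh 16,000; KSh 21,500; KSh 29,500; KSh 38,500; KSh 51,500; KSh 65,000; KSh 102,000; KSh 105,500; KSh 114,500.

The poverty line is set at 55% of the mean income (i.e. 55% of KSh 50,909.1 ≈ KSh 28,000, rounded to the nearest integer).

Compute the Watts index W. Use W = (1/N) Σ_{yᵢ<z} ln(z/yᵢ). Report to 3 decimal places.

0.309

Incomes under z: KSh 6,000, KSh 10,000, KSh 16,000, KSh 21,500 (q = 4 of N = 11).
Log gaps: ln(28000/6000) = 1.5404; ln(28000/10000) = 1.0296; ln(28000/16000) = 0.5596; ln(28000/21500) = 0.2642.
W = 3.393832 / 11 = 0.309.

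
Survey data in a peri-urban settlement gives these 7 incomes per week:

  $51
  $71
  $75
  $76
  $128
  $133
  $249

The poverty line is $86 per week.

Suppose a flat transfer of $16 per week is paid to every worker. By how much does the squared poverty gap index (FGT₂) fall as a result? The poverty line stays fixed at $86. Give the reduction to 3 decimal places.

Before: below the line — $51, $71, $75, $76; squared poverty gap index (FGT₂) = 0.03228.
After the $16 transfer: below the line — $67; squared poverty gap index (FGT₂) = 0.00697.
Reduction = 0.03228 − 0.00697 = 0.025.

0.025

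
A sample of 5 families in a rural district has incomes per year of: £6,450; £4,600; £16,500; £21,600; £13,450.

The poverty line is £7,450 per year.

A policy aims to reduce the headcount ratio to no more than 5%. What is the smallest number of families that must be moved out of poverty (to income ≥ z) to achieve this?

2

2 of the 5 families are poor, so H = 2/5 = 0.400.
A headcount ratio of at most 5% allows at most ⌊0.05 × 5⌋ = 0 poor families.
So at least 2 − 0 = 2 must be lifted.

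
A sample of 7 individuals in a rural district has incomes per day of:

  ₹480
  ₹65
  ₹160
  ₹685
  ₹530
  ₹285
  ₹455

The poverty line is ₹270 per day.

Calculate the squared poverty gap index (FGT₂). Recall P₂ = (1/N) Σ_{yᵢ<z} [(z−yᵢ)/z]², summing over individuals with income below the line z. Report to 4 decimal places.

Below z: ₹65, ₹160 (q = 2 of N = 7).
Shortfall ratios: (270−65)/270 = 0.7593; (270−160)/270 = 0.4074.
Squared: 0.5765; 0.1660.
Sum = 0.742455; P₂ = 0.742455 / 7 = 0.1061.

0.1061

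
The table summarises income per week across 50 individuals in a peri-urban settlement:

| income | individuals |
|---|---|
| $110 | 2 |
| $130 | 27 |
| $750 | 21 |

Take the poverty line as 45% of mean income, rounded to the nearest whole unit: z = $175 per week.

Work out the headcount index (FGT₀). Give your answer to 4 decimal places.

29 of the 50 individuals have income below $175.
H = 29/50 = 0.5800.

0.5800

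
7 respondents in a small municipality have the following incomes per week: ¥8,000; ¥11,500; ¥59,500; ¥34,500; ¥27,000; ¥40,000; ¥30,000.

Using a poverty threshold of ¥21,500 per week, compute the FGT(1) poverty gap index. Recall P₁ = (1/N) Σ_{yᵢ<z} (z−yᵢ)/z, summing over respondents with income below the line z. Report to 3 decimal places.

Incomes under z: ¥8,000, ¥11,500 (q = 2 of N = 7).
Normalized shortfalls: (21500−8000)/21500 = 0.6279; (21500−11500)/21500 = 0.4651.
Σ = 1.093023. Dividing by the full population N = 7 gives P₁ = 0.156.

0.156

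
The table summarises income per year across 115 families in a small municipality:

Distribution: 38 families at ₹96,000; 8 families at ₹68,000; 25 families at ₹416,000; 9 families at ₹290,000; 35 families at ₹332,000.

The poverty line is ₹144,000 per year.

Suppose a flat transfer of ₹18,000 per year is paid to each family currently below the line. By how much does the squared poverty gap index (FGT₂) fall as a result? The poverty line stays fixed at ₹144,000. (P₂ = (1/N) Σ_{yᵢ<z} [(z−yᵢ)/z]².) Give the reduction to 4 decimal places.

Before: below the line — 8×₹68,000, 38×₹96,000; squared poverty gap index (FGT₂) = 0.056092.
After the ₹18,000 transfer: below the line — 8×₹86,000, 38×₹114,000; squared poverty gap index (FGT₂) = 0.025627.
Reduction = 0.056092 − 0.025627 = 0.0305.

0.0305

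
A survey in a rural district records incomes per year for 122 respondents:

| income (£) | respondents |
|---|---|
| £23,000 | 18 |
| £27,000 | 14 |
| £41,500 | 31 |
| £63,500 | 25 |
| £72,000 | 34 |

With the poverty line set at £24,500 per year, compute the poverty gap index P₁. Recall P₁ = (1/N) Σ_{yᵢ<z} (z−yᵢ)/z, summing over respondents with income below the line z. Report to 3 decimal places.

0.009

Below z: 18×£23,000 (q = 18 of N = 122).
Shortfall ratios: (24500−23000)/24500 = 0.0612 (×18).
Sum of shortfalls = 1.102041; P₁ averages over all N: 1.102041 / 122 = 0.009.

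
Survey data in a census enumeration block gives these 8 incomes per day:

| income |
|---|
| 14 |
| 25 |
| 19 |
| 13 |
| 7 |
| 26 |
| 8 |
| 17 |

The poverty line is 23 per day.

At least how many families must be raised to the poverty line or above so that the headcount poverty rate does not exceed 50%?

2

6 of the 8 families are poor, so H = 6/8 = 0.750.
A headcount ratio of at most 50% allows at most ⌊0.50 × 8⌋ = 4 poor families.
So at least 6 − 4 = 2 must be lifted.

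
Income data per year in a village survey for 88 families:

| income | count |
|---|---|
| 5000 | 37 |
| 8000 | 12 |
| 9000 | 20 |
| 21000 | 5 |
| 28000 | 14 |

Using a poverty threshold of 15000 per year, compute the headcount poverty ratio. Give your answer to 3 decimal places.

69 of the 88 families have income below 15000.
H = 69/88 = 0.784.

0.784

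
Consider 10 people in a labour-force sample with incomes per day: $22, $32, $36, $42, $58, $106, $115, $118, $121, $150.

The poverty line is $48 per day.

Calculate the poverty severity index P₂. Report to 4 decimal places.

Incomes under z: $22, $32, $36, $42 (q = 4 of N = 10).
Normalized shortfalls: (48−22)/48 = 0.5417; (48−32)/48 = 0.3333; (48−36)/48 = 0.2500; (48−42)/48 = 0.1250.
Squared: 0.2934; 0.1111; 0.0625; 0.0156.
Sum = 0.482639; P₂ = 0.482639 / 10 = 0.0483.

0.0483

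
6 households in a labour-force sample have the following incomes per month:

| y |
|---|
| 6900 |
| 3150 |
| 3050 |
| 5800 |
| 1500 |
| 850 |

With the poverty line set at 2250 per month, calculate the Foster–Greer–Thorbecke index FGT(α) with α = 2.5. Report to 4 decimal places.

Below the line: 850, 1500 (q = 2 of N = 6).
Normalized shortfalls: (2250−850)/2250 = 0.6222; (2250−1500)/2250 = 0.3333.
Raised to α = 2.5: 0.30540; 0.06415.
Sum = 0.369546; FGT(2.5) = 0.369546 / 6 = 0.0616.

0.0616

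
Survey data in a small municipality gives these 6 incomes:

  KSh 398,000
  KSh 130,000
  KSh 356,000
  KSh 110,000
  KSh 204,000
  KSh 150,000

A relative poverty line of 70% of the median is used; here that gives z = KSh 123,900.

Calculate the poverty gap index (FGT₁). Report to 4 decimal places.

Below the line: KSh 110,000 (q = 1 of N = 6).
Gap ratios (z−y)/z: (123900−110000)/123900 = 0.1122.
Sum of shortfalls = 0.112187; P₁ averages over all N: 0.112187 / 6 = 0.0187.

0.0187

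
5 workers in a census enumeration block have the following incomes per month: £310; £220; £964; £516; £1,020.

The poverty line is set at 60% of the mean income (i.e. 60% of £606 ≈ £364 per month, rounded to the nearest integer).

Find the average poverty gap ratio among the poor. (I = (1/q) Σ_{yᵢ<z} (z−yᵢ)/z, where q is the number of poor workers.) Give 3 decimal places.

Incomes under z: £220, £310 (q = 2 of N = 5).
Relative gaps: 0.3956, 0.1484; sum = 0.543956.
The income-gap ratio divides by q (the poor only): 0.543956 / 2 = 0.272.

0.272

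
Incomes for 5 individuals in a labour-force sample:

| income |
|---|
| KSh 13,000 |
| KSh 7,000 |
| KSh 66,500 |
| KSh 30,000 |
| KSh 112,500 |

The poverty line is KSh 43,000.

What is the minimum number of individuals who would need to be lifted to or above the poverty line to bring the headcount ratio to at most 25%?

2

3 of the 5 individuals are poor, so H = 3/5 = 0.600.
A headcount ratio of at most 25% allows at most ⌊0.25 × 5⌋ = 1 poor individuals.
So at least 3 − 1 = 2 must be lifted.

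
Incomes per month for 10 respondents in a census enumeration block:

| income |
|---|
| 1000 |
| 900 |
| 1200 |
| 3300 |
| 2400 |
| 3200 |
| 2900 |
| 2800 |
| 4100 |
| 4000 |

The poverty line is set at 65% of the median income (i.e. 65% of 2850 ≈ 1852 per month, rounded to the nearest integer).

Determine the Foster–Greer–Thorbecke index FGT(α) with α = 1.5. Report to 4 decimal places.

0.0889

Poor units: 900, 1000, 1200 (q = 3 of N = 10).
Shortfall ratios: (1852−900)/1852 = 0.5140; (1852−1000)/1852 = 0.4600; (1852−1200)/1852 = 0.3521.
Raised to α = 1.5: 0.36855; 0.31203; 0.20889.
Sum = 0.889465; FGT(1.5) = 0.889465 / 10 = 0.0889.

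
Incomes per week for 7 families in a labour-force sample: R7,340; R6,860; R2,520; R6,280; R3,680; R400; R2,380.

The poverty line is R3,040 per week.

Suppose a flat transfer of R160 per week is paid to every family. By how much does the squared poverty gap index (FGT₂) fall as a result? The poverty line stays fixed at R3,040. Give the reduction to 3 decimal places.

Before: below the line — R400, R2,380, R2,520; squared poverty gap index (FGT₂) = 0.11865.
After the R160 transfer: below the line — R560, R2,540, R2,680; squared poverty gap index (FGT₂) = 0.10094.
Reduction = 0.11865 − 0.10094 = 0.018.

0.018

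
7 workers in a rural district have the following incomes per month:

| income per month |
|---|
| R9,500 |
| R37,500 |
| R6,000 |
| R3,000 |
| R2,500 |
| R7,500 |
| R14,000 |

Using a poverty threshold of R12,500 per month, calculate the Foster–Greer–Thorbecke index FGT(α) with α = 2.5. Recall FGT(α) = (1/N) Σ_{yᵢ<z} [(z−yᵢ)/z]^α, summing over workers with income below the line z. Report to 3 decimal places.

Incomes under z: R2,500, R3,000, R6,000, R7,500, R9,500 (q = 5 of N = 7).
Normalized shortfalls: (12500−2500)/12500 = 0.8000; (12500−3000)/12500 = 0.7600; (12500−6000)/12500 = 0.5200; (12500−7500)/12500 = 0.4000; (12500−9500)/12500 = 0.2400.
Raised to α = 2.5: 0.57243; 0.50354; 0.19499; 0.10119; 0.02822.
Sum = 1.400373; FGT(2.5) = 1.400373 / 7 = 0.200.

0.200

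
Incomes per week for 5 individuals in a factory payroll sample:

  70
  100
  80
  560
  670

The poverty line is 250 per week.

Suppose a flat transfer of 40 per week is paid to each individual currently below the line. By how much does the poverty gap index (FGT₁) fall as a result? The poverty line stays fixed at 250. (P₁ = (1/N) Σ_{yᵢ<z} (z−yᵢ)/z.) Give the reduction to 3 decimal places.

0.096

Before: below the line — 70, 80, 100; poverty gap index (FGT₁) = 0.40000.
After the 40 transfer: below the line — 110, 120, 140; poverty gap index (FGT₁) = 0.30400.
Reduction = 0.40000 − 0.30400 = 0.096.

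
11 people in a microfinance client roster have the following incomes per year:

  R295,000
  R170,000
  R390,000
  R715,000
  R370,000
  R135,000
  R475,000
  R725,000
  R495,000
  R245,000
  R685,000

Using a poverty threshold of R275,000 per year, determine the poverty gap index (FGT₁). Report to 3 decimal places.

0.091

Below z: R135,000, R170,000, R245,000 (q = 3 of N = 11).
Gap ratios (z−y)/z: (275000−135000)/275000 = 0.5091; (275000−170000)/275000 = 0.3818; (275000−245000)/275000 = 0.1091.
Σ = 1.000000. Dividing by the full population N = 11 gives P₁ = 0.091.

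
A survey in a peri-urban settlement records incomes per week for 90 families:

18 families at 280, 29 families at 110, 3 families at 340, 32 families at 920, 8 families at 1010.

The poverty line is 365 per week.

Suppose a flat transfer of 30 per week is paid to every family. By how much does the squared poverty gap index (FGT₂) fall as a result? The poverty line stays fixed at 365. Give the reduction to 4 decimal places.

0.0413

Before: below the line — 29×110, 18×280, 3×340; squared poverty gap index (FGT₂) = 0.168274.
After the 30 transfer: below the line — 29×140, 18×310; squared poverty gap index (FGT₂) = 0.126984.
Reduction = 0.168274 − 0.126984 = 0.0413.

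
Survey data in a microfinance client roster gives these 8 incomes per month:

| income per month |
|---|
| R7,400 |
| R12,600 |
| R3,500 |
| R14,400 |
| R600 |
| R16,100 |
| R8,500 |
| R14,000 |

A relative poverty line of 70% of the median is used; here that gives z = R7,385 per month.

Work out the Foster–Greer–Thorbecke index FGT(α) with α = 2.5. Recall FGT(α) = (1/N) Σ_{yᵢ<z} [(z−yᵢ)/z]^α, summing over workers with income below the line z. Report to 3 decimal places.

Below the line: R600, R3,500 (q = 2 of N = 8).
Gap ratios (z−y)/z: (7385−600)/7385 = 0.9188; (7385−3500)/7385 = 0.5261.
Raised to α = 2.5: 0.80909; 0.20072.
Sum = 1.009818; FGT(2.5) = 1.009818 / 8 = 0.126.

0.126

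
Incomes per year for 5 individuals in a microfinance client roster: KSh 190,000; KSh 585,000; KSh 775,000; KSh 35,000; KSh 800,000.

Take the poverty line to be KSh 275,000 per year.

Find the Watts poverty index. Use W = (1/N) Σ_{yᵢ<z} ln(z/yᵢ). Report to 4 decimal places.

0.4862

Below z: KSh 35,000, KSh 190,000 (q = 2 of N = 5).
ln(z/y) terms: ln(275000/35000) = 2.0614; ln(275000/190000) = 0.3697.
W = 2.431170 / 5 = 0.4862.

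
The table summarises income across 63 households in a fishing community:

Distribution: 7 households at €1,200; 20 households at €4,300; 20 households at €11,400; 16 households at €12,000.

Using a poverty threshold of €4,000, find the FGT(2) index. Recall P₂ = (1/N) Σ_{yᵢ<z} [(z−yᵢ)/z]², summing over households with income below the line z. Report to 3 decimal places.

Poor units: 7×€1,200 (q = 7 of N = 63).
Gap ratios (z−y)/z: (4000−1200)/4000 = 0.7000 (×7).
Squared: 0.4900 (×7).
Sum = 3.430000; P₂ = 3.430000 / 63 = 0.054.

0.054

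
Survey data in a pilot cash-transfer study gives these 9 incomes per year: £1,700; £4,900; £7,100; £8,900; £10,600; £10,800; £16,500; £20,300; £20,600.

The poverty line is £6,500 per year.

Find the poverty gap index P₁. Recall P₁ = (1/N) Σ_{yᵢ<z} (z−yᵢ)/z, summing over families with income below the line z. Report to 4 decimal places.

0.1094

Incomes under z: £1,700, £4,900 (q = 2 of N = 9).
Normalized shortfalls: (6500−1700)/6500 = 0.7385; (6500−4900)/6500 = 0.2462.
Σ = 0.984615. Dividing by the full population N = 9 gives P₁ = 0.1094.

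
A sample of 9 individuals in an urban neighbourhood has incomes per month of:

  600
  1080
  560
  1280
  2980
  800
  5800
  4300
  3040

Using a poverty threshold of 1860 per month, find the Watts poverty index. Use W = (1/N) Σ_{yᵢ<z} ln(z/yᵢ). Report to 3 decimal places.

Poor units: 560, 600, 800, 1080, 1280 (q = 5 of N = 9).
Log shortfalls: ln(1860/560) = 1.2004; ln(1860/600) = 1.1314; ln(1860/800) = 0.8437; ln(1860/1080) = 0.5436; ln(1860/1280) = 0.3737.
W = 4.092849 / 9 = 0.455.

0.455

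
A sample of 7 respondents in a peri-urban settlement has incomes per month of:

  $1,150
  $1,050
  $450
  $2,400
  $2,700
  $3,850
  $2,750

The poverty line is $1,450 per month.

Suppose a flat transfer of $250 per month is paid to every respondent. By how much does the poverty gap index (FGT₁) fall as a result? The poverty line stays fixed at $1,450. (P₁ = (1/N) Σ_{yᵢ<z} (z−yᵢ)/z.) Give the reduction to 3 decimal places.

0.074

Before: below the line — $450, $1,050, $1,150; poverty gap index (FGT₁) = 0.16749.
After the $250 transfer: below the line — $700, $1,300, $1,400; poverty gap index (FGT₁) = 0.09360.
Reduction = 0.16749 − 0.09360 = 0.074.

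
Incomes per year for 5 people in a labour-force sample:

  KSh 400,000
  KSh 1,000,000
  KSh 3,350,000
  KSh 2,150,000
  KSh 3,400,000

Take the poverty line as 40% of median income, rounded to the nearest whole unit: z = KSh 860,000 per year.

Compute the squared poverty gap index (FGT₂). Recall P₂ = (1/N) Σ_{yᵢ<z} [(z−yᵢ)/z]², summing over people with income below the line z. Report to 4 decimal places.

0.0572

Poor units: KSh 400,000 (q = 1 of N = 5).
Gap ratios (z−y)/z: (860000−400000)/860000 = 0.5349.
Squared: 0.2861.
Sum = 0.286101; P₂ = 0.286101 / 5 = 0.0572.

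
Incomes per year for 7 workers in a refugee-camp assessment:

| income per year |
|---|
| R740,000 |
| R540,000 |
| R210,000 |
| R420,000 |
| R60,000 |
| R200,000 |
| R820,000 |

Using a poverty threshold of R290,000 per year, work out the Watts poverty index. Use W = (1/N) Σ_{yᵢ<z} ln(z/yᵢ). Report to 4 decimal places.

Below z: R60,000, R200,000, R210,000 (q = 3 of N = 7).
Log gaps: ln(290000/60000) = 1.5755; ln(290000/200000) = 0.3716; ln(290000/210000) = 0.3228.
W = 2.269873 / 7 = 0.3243.

0.3243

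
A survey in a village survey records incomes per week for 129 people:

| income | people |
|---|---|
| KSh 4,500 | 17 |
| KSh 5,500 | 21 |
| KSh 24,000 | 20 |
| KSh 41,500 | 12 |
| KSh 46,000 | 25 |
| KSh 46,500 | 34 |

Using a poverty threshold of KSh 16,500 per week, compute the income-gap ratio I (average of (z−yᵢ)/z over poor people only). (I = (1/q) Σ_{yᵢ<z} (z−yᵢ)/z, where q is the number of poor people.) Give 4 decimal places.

Below the line: 17×KSh 4,500, 21×KSh 5,500 (q = 38 of N = 129).
Shortfall ratios (z−y)/z: 0.7273 (×17), 0.6667 (×21); sum = 26.363636.
I averages over the q = 38 poor units only: 26.363636 / 38 = 0.6938.

0.6938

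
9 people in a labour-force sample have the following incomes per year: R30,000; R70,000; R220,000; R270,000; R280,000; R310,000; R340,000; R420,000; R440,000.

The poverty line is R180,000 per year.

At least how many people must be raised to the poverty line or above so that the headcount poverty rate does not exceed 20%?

1

2 of the 9 people are poor, so H = 2/9 = 0.222.
A headcount ratio of at most 20% allows at most ⌊0.20 × 9⌋ = 1 poor people.
So at least 2 − 1 = 1 must be lifted.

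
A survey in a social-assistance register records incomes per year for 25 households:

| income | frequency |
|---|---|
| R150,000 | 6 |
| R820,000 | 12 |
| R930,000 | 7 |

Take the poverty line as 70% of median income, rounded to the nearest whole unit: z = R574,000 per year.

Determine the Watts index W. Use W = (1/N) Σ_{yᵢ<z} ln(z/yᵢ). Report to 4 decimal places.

0.3221

Below z: 6×R150,000 (q = 6 of N = 25).
Log gaps: ln(574000/150000) = 1.3420 (×6).
W = 8.051965 / 25 = 0.3221.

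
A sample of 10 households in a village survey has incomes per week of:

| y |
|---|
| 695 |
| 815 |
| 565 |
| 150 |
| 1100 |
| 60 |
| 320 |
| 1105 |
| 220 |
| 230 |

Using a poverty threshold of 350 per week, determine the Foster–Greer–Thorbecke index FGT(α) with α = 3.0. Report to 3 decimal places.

0.085

Below z: 60, 150, 220, 230, 320 (q = 5 of N = 10).
Normalized shortfalls: (350−60)/350 = 0.8286; (350−150)/350 = 0.5714; (350−220)/350 = 0.3714; (350−230)/350 = 0.3429; (350−320)/350 = 0.0857.
Raised to α = 3.0: 0.56884; 0.18659; 0.05124; 0.04030; 0.00063.
Sum = 0.847603; FGT(3.0) = 0.847603 / 10 = 0.085.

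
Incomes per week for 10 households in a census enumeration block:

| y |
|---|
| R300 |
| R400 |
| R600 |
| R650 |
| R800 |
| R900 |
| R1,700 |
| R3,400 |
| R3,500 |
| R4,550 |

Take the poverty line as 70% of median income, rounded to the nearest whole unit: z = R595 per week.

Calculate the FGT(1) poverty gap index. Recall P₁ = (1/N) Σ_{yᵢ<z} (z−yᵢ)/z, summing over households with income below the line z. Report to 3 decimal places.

Below z: R300, R400 (q = 2 of N = 10).
Shortfall ratios: (595−300)/595 = 0.4958; (595−400)/595 = 0.3277.
Σ = 0.823529. Dividing by the full population N = 10 gives P₁ = 0.082.

0.082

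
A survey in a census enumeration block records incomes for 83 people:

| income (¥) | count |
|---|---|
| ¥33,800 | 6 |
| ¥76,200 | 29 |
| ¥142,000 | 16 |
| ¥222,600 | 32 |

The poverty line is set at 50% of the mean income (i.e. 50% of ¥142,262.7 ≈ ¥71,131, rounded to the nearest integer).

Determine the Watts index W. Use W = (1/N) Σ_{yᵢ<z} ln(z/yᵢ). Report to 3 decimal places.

Below the line: 6×¥33,800 (q = 6 of N = 83).
Log shortfalls: ln(71131/33800) = 0.7441 (×6).
W = 4.464375 / 83 = 0.054.

0.054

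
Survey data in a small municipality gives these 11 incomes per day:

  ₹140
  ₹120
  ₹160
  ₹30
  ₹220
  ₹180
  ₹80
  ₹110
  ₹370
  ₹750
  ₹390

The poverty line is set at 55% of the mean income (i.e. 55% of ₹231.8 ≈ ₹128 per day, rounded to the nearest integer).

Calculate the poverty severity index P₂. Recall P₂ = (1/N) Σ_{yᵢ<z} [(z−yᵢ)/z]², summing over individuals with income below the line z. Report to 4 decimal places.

Below z: ₹30, ₹80, ₹110, ₹120 (q = 4 of N = 11).
Shortfall ratios: (128−30)/128 = 0.7656; (128−80)/128 = 0.3750; (128−110)/128 = 0.1406; (128−120)/128 = 0.0625.
Squared: 0.5862; 0.1406; 0.0198; 0.0039.
Sum = 0.750488; P₂ = 0.750488 / 11 = 0.0682.

0.0682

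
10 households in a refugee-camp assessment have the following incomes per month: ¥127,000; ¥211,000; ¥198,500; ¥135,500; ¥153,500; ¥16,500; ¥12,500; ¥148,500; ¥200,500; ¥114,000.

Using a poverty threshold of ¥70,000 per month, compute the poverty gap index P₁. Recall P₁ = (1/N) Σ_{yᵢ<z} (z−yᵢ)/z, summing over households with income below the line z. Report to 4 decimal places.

Incomes under z: ¥12,500, ¥16,500 (q = 2 of N = 10).
Shortfall ratios: (70000−12500)/70000 = 0.8214; (70000−16500)/70000 = 0.7643.
Sum of shortfalls = 1.585714; P₁ averages over all N: 1.585714 / 10 = 0.1586.

0.1586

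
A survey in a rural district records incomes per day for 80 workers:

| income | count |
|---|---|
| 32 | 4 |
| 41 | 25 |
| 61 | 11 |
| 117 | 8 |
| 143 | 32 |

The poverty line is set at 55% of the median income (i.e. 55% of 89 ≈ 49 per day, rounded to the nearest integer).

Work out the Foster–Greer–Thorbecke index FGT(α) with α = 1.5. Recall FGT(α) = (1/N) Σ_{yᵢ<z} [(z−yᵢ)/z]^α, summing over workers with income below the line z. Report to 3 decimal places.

Below the line: 4×32, 25×41 (q = 29 of N = 80).
Normalized shortfalls: (49−32)/49 = 0.3469 (×4); (49−41)/49 = 0.1633 (×25).
Raised to α = 1.5: 0.20435 (×4); 0.06597 (×25).
Sum = 2.466637; FGT(1.5) = 2.466637 / 80 = 0.031.

0.031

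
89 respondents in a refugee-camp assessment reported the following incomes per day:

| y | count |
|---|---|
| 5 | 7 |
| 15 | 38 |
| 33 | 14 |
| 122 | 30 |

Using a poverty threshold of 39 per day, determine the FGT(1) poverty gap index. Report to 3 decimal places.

0.356

Poor units: 7×5, 38×15, 14×33 (q = 59 of N = 89).
Gap ratios (z−y)/z: (39−5)/39 = 0.8718 (×7); (39−15)/39 = 0.6154 (×38); (39−33)/39 = 0.1538 (×14).
Σ = 31.641026. Dividing by the full population N = 89 gives P₁ = 0.356.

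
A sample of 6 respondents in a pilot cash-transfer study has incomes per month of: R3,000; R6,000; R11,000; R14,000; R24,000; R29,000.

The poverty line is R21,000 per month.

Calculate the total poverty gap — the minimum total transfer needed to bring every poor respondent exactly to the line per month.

R50,000

Incomes under z: R3,000, R6,000, R11,000, R14,000 (q = 4 of N = 6).
Individual gaps: 21000−3000 = 18000; 21000−6000 = 15000; 21000−11000 = 10000; 21000−14000 = 7000.
Aggregate gap = R50,000.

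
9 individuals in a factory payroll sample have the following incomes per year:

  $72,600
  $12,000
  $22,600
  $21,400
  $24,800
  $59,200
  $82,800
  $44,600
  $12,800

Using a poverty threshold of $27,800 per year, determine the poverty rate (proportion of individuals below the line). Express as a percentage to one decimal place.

5 of the 9 individuals have income below $27,800.
H = 5/9 = 55.6%.

55.6%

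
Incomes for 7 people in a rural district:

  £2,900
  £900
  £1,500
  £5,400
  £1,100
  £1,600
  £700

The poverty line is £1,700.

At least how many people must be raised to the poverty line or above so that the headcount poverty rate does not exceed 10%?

Currently q = 5 of N = 7 are below the line (H = 0.714).
A headcount ratio of at most 10% allows at most ⌊0.10 × 7⌋ = 0 poor people.
So at least 5 − 0 = 5 must be lifted.

5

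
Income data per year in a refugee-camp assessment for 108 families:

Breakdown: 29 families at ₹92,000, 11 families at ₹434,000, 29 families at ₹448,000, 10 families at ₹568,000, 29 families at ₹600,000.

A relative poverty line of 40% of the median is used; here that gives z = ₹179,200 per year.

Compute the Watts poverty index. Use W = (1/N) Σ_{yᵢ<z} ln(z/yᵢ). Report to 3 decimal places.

0.179

Poor units: 29×₹92,000 (q = 29 of N = 108).
Log gaps: ln(179200/92000) = 0.6667 (×29).
W = 19.334704 / 108 = 0.179.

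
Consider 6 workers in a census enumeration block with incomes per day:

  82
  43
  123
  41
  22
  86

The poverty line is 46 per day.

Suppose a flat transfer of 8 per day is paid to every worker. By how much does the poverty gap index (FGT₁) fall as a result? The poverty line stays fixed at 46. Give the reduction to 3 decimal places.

Before: below the line — 22, 41, 43; poverty gap index (FGT₁) = 0.11594.
After the 8 transfer: below the line — 30; poverty gap index (FGT₁) = 0.05797.
Reduction = 0.11594 − 0.05797 = 0.058.

0.058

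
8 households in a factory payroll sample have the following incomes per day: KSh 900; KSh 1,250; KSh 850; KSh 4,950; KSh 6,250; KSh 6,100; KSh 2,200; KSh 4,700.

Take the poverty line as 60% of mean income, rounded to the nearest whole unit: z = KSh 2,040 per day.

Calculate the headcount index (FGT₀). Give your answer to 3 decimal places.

3 of the 8 households have income below KSh 2,040.
H = 3/8 = 0.375.

0.375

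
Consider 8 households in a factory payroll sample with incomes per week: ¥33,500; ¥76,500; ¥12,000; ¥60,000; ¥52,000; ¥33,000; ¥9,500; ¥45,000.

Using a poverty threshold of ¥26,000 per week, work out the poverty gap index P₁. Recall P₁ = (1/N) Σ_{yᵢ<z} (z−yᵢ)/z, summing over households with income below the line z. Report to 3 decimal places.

0.147

Below the line: ¥9,500, ¥12,000 (q = 2 of N = 8).
Normalized shortfalls: (26000−9500)/26000 = 0.6346; (26000−12000)/26000 = 0.5385.
Σ = 1.173077. Dividing by the full population N = 8 gives P₁ = 0.147.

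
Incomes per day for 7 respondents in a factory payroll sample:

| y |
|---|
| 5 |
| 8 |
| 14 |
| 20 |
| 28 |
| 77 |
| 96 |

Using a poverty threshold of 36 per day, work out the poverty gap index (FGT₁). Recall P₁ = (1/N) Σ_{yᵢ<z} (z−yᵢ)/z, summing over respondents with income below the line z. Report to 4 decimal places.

Below z: 5, 8, 14, 20, 28 (q = 5 of N = 7).
Gap ratios (z−y)/z: (36−5)/36 = 0.8611; (36−8)/36 = 0.7778; (36−14)/36 = 0.6111; (36−20)/36 = 0.4444; (36−28)/36 = 0.2222.
Sum of shortfalls = 2.916667; P₁ averages over all N: 2.916667 / 7 = 0.4167.

0.4167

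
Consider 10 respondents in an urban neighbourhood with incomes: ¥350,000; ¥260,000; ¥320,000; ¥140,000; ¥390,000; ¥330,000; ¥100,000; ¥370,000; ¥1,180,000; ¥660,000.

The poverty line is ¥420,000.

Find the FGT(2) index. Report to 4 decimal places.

Below the line: ¥100,000, ¥140,000, ¥260,000, ¥320,000, ¥330,000, ¥350,000, ¥370,000, ¥390,000 (q = 8 of N = 10).
Normalized shortfalls: (420000−100000)/420000 = 0.7619; (420000−140000)/420000 = 0.6667; (420000−260000)/420000 = 0.3810; (420000−320000)/420000 = 0.2381; (420000−330000)/420000 = 0.2143; (420000−350000)/420000 = 0.1667; (420000−370000)/420000 = 0.1190; (420000−390000)/420000 = 0.0714.
Squared: 0.5805; 0.4444; 0.1451; 0.0567; 0.0459; 0.0278; 0.0142; 0.0051.
Sum = 1.319728; P₂ = 1.319728 / 10 = 0.1320.

0.1320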